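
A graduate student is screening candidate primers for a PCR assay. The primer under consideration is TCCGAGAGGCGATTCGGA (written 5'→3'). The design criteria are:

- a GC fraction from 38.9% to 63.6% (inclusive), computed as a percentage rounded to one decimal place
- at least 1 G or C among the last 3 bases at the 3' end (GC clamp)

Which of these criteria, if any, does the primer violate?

Meets all criteria.

Base counts: A=4, T=3, G=7, C=4 (length 18).
GC content: GC 11/18 = 61.1% ✓
GC clamp: 3' end GGA has 2 G/C ✓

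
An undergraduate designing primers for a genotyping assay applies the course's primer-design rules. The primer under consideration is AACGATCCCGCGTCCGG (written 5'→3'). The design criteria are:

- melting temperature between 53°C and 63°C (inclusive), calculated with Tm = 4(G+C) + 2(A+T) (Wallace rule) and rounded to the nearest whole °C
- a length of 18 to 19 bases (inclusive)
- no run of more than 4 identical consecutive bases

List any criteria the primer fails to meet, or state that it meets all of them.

Fails: length.

Base counts: A=3, T=2, G=5, C=7 (length 17).
Tm: Tm = 2·5 + 4·12 = 58°C ✓
length: length 17, outside 18–19 ✗
homopolymer run: longest run = 3 ✓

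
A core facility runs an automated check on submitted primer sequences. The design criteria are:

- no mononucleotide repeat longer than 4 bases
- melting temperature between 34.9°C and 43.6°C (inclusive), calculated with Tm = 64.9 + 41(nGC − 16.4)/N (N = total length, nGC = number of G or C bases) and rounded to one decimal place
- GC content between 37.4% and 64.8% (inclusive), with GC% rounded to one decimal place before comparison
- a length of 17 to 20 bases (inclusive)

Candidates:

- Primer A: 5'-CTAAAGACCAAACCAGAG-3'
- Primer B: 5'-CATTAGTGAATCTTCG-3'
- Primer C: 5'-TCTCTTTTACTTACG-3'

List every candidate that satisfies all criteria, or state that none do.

None of the candidates satisfy all criteria.

Primer A (18 nt, A=9 T=1 G=3 C=5): longest run = 3 ✓; Tm = 64.9 + 41·(8 − 16.4)/18 = 45.8°C, outside 34.9–43.6°C ✗; GC 8/18 = 44.4% ✓; length 18 ✓ — fails.
Primer B (16 nt, A=4 T=6 G=3 C=3): longest run = 2 ✓; Tm = 64.9 + 41·(6 − 16.4)/16 = 38.3°C ✓; GC 6/16 = 37.5% ✓; length 16, outside 17–20 ✗ — fails.
Primer C (15 nt, A=2 T=8 G=1 C=4): longest run = 4 ✓; Tm = 64.9 + 41·(5 − 16.4)/15 = 33.7°C, outside 34.9–43.6°C ✗; GC 5/15 = 33.3%, outside 37.4–64.8% ✗; length 15, outside 17–20 ✗ — fails.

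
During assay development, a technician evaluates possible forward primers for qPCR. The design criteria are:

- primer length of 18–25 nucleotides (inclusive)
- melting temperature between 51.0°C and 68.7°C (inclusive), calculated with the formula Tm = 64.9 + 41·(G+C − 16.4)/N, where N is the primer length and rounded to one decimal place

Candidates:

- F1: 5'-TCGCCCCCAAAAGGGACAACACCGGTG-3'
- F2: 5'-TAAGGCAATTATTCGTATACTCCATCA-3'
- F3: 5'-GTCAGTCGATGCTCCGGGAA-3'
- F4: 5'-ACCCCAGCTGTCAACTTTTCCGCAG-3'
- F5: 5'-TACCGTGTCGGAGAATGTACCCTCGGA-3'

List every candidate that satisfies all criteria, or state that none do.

F1 (27 nt, A=8 T=2 G=7 C=10): length 27, outside 18–25 ✗; Tm = 64.9 + 41·(17 − 16.4)/27 = 65.8°C ✓ — fails.
F2 (27 nt, A=9 T=9 G=3 C=6): length 27, outside 18–25 ✗; Tm = 64.9 + 41·(9 − 16.4)/27 = 53.7°C ✓ — fails.
F3 (20 nt, A=4 T=4 G=7 C=5): length 20 ✓; Tm = 64.9 + 41·(12 − 16.4)/20 = 55.9°C ✓ — passes.
F4 (25 nt, A=5 T=6 G=4 C=10): length 25 ✓; Tm = 64.9 + 41·(14 − 16.4)/25 = 61.0°C ✓ — passes.
F5 (27 nt, A=6 T=6 G=8 C=7): length 27, outside 18–25 ✗; Tm = 64.9 + 41·(15 − 16.4)/27 = 62.8°C ✓ — fails.

F3 and F4.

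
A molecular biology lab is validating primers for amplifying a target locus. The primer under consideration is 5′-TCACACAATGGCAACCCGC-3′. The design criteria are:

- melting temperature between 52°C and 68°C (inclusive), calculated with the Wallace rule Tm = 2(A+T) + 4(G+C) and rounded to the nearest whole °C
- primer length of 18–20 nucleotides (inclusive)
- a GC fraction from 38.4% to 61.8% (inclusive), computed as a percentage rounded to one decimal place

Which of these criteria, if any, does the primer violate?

Base counts: A=6, T=2, G=3, C=8 (length 19).
Tm: Tm = 2·8 + 4·11 = 60°C ✓
length: length 19 ✓
GC content: GC 11/19 = 57.9% ✓

Meets all criteria.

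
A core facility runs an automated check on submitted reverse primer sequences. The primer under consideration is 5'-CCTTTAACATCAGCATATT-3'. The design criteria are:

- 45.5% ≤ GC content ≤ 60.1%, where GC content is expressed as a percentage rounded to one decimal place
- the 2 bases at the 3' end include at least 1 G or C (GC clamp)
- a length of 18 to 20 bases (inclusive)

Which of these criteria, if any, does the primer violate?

Base counts: A=6, T=7, G=1, C=5 (length 19).
GC content: GC 6/19 = 31.6%, outside 45.5–60.1% ✗
GC clamp: 3' end TT has 0 G/C, need ≥1 ✗
length: length 19 ✓

Fails: GC content, GC clamp.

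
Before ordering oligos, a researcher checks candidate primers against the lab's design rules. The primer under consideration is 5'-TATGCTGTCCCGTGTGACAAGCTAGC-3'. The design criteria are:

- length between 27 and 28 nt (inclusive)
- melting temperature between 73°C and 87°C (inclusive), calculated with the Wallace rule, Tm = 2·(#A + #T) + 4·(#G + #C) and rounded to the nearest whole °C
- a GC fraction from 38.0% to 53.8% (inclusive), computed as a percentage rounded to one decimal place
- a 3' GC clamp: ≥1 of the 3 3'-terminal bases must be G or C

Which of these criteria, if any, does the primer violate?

Fails: length.

Base counts: A=5, T=7, G=7, C=7 (length 26).
length: length 26, outside 27–28 ✗
Tm: Tm = 2·12 + 4·14 = 80°C ✓
GC content: GC 14/26 = 53.8% ✓
GC clamp: 3' end AGC has 2 G/C ✓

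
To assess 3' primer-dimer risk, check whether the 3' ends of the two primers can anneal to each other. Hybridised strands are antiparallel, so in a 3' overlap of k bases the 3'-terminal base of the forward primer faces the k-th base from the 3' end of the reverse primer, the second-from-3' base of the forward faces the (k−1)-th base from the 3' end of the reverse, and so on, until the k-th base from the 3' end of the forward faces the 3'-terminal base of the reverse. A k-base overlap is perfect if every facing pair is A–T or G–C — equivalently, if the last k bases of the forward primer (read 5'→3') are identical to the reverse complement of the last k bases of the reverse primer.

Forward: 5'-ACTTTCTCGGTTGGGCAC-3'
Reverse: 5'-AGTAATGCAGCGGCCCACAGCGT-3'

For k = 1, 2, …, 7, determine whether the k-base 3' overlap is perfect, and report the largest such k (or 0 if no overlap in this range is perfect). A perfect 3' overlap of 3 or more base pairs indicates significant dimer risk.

Last 7 bases (5'→3') — forward …TGGGCAC, reverse …ACAGCGT.
Reverse complement of the reverse primer's last 7 bases: ACGCTGT; its first k bases are the reverse complement of the reverse primer's last k bases, so a perfect k-base overlap needs the forward primer's last k bases to equal them.
Comparing (forward last k vs required): k=1: C vs A ✗; k=2: AC vs AC ✓; k=3: CAC vs ACG ✗; k=4: GCAC vs ACGC ✗; k=5: GGCAC vs ACGCT ✗; k=6: GGGCAC vs ACGCTG ✗; k=7: TGGGCAC vs ACGCTGT ✗.
Only k = 2 is perfect, so the longest perfect 3' overlap is 2.

Longest perfect overlap: 2 complementary base pairs; below the dimer-risk threshold (threshold 3).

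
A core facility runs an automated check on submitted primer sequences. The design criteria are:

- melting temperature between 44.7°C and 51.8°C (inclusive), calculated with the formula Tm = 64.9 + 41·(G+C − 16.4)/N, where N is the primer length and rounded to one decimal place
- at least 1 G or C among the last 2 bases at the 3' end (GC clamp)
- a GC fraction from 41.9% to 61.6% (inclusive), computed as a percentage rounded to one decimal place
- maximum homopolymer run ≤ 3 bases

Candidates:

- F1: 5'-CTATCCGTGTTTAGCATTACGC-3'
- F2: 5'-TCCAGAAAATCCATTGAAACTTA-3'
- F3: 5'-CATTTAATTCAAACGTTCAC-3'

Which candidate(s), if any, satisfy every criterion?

F1 (22 nt, A=4 T=8 G=4 C=6): Tm = 64.9 + 41·(10 − 16.4)/22 = 53.0°C, outside 44.7–51.8°C ✗; 3' end GC has 2 G/C ✓; GC 10/22 = 45.5% ✓; longest run = 3 ✓ — fails.
F2 (23 nt, A=10 T=6 G=2 C=5): Tm = 64.9 + 41·(7 − 16.4)/23 = 48.1°C ✓; 3' end TA has 0 G/C, need ≥1 ✗; GC 7/23 = 30.4%, outside 41.9–61.6% ✗; longest run = 4, exceeds 3 ✗ — fails.
F3 (20 nt, A=7 T=7 G=1 C=5): Tm = 64.9 + 41·(6 − 16.4)/20 = 43.6°C, outside 44.7–51.8°C ✗; 3' end AC has 1 G/C ✓; GC 6/20 = 30.0%, outside 41.9–61.6% ✗; longest run = 3 ✓ — fails.

None of the candidates satisfy all criteria.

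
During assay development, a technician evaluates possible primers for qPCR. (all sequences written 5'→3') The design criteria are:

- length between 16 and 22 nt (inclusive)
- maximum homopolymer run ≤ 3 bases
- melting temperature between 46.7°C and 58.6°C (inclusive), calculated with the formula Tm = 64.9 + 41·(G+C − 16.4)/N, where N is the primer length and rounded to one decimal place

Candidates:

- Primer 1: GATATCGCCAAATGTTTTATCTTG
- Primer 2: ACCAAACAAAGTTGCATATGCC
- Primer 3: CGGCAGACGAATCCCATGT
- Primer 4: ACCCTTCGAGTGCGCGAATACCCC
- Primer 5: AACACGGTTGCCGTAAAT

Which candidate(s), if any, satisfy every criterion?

Primer 1 (24 nt, A=6 T=10 G=4 C=4): length 24, outside 16–22 ✗; longest run = 4, exceeds 3 ✗; Tm = 64.9 + 41·(8 − 16.4)/24 = 50.6°C ✓ — fails.
Primer 2 (22 nt, A=9 T=4 G=3 C=6): length 22 ✓; longest run = 3 ✓; Tm = 64.9 + 41·(9 − 16.4)/22 = 51.1°C ✓ — passes.
Primer 3 (19 nt, A=5 T=3 G=5 C=6): length 19 ✓; longest run = 3 ✓; Tm = 64.9 + 41·(11 − 16.4)/19 = 53.2°C ✓ — passes.
Primer 4 (24 nt, A=5 T=4 G=5 C=10): length 24, outside 16–22 ✗; longest run = 4, exceeds 3 ✗; Tm = 64.9 + 41·(15 − 16.4)/24 = 62.5°C, outside 46.7–58.6°C ✗ — fails.
Primer 5 (18 nt, A=6 T=4 G=4 C=4): length 18 ✓; longest run = 3 ✓; Tm = 64.9 + 41·(8 − 16.4)/18 = 45.8°C, outside 46.7–58.6°C ✗ — fails.

Primer 2 and Primer 3.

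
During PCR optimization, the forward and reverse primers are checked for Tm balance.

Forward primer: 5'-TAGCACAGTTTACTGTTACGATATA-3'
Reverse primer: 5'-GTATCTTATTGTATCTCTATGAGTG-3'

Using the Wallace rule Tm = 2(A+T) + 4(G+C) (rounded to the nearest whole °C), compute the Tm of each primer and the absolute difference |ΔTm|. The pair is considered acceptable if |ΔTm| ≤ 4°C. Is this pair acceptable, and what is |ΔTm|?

Forward: A=8 T=9 G=4 C=4 → Tm = 2·17 + 4·8 = 66°C.
Reverse: A=5 T=12 G=5 C=3 → Tm = 2·17 + 4·8 = 66°C.
|ΔTm| = |66 − 66| = 0°C, ≤ 4°C.

|ΔTm| = 0°C; the pair is acceptable.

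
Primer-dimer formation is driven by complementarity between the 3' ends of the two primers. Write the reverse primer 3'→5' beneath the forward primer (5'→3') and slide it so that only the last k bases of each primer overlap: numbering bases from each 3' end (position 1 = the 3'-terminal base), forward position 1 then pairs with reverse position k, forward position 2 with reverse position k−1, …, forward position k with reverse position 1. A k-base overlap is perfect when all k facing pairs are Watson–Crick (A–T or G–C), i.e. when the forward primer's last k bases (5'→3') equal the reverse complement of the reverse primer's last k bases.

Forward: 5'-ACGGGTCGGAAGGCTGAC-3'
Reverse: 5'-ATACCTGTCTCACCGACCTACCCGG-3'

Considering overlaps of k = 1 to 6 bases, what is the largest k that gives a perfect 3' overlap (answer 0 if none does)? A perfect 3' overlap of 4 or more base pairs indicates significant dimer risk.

Longest perfect overlap: 1 complementary base pair; below the dimer-risk threshold (threshold 4).

Last 6 bases (5'→3') — forward …GCTGAC, reverse …ACCCGG.
Reverse complement of the reverse primer's last 6 bases: CCGGGT; its first k bases are the reverse complement of the reverse primer's last k bases, so a perfect k-base overlap needs the forward primer's last k bases to equal them.
Comparing (forward last k vs required): k=1: C vs C ✓; k=2: AC vs CC ✗; k=3: GAC vs CCG ✗; k=4: TGAC vs CCGG ✗; k=5: CTGAC vs CCGGG ✗; k=6: GCTGAC vs CCGGGT ✗.
Only k = 1 is perfect, so the longest perfect 3' overlap is 1.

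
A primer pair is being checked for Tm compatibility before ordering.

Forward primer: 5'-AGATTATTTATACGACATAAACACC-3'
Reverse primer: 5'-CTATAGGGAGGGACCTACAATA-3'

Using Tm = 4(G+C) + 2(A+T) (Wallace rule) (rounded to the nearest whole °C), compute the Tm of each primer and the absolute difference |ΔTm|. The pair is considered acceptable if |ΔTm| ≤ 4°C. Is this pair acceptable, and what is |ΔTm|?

Forward: A=11 T=7 G=2 C=5 → Tm = 2·18 + 4·7 = 64°C.
Reverse: A=8 T=4 G=6 C=4 → Tm = 2·12 + 4·10 = 64°C.
|ΔTm| = |64 − 64| = 0°C, ≤ 4°C.

|ΔTm| = 0°C; the pair is acceptable.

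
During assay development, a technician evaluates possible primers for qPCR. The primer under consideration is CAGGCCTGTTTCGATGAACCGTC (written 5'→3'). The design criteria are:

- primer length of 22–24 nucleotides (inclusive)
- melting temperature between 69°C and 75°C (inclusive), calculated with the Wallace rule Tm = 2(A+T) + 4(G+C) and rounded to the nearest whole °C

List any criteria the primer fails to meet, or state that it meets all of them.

Meets all criteria.

Base counts: A=4, T=6, G=6, C=7 (length 23).
length: length 23 ✓
Tm: Tm = 2·10 + 4·13 = 72°C ✓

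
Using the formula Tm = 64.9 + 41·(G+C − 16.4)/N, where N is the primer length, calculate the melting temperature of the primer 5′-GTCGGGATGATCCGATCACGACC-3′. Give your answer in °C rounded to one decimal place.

60.6°C

Base counts: A=5, T=4, G=7, C=7; G+C = 14, N = 23.
Tm = 64.9 + 41·(14 − 16.4)/23 = 64.9 + -98.40/23 = 60.6°C.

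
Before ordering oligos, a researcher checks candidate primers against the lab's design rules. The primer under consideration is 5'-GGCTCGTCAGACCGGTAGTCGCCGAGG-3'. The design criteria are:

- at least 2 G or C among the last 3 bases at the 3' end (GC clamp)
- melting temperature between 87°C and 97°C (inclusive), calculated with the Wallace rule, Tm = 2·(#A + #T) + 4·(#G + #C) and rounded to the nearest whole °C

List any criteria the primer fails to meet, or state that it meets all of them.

Base counts: A=4, T=4, G=11, C=8 (length 27).
GC clamp: 3' end AGG has 2 G/C ✓
Tm: Tm = 2·8 + 4·19 = 92°C ✓

Meets all criteria.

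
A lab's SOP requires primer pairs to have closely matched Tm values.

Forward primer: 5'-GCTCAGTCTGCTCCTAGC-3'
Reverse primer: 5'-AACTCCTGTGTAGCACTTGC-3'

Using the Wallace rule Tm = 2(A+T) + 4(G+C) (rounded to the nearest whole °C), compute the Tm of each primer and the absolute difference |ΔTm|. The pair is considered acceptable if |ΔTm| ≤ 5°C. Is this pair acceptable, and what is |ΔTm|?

|ΔTm| = 2°C; the pair is acceptable.

Forward: A=2 T=5 G=4 C=7 → Tm = 2·7 + 4·11 = 58°C.
Reverse: A=4 T=6 G=4 C=6 → Tm = 2·10 + 4·10 = 60°C.
|ΔTm| = |58 − 60| = 2°C, ≤ 5°C.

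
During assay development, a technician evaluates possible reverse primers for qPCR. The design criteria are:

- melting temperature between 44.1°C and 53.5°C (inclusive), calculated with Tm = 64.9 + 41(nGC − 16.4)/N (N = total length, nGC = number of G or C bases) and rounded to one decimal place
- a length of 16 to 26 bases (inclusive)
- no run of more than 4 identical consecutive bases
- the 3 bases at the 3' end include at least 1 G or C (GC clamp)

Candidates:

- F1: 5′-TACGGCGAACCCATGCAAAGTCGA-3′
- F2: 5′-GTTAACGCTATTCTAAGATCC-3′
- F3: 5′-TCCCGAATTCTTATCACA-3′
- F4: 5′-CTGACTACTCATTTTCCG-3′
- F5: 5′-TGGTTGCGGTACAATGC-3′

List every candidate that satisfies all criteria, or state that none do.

F1 (24 nt, A=8 T=3 G=6 C=7): Tm = 64.9 + 41·(13 − 16.4)/24 = 59.1°C, outside 44.1–53.5°C ✗; length 24 ✓; longest run = 3 ✓; 3' end CGA has 2 G/C ✓ — fails.
F2 (21 nt, A=6 T=7 G=3 C=5): Tm = 64.9 + 41·(8 − 16.4)/21 = 48.5°C ✓; length 21 ✓; longest run = 2 ✓; 3' end TCC has 2 G/C ✓ — passes.
F3 (18 nt, A=5 T=6 G=1 C=6): Tm = 64.9 + 41·(7 − 16.4)/18 = 43.5°C, outside 44.1–53.5°C ✗; length 18 ✓; longest run = 3 ✓; 3' end ACA has 1 G/C ✓ — fails.
F4 (18 nt, A=3 T=7 G=2 C=6): Tm = 64.9 + 41·(8 − 16.4)/18 = 45.8°C ✓; length 18 ✓; longest run = 4 ✓; 3' end CCG has 3 G/C ✓ — passes.
F5 (17 nt, A=3 T=5 G=6 C=3): Tm = 64.9 + 41·(9 − 16.4)/17 = 47.1°C ✓; length 17 ✓; longest run = 2 ✓; 3' end TGC has 2 G/C ✓ — passes.

F2, F4 and F5.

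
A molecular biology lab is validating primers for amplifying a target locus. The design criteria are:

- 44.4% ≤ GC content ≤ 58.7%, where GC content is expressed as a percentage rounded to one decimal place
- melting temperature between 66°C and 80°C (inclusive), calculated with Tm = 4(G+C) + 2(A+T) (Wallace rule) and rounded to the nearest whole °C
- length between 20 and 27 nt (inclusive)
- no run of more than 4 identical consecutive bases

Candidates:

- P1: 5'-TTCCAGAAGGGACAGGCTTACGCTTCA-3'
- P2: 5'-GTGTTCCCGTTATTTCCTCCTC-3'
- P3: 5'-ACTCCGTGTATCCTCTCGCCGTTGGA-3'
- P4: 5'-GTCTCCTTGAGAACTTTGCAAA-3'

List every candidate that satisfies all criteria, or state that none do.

P2 only.

P1 (27 nt, A=7 T=6 G=7 C=7): GC 14/27 = 51.9% ✓; Tm = 2·13 + 4·14 = 82°C, outside 66–80°C ✗; length 27 ✓; longest run = 3 ✓ — fails.
P2 (22 nt, A=1 T=10 G=3 C=8): GC 11/22 = 50.0% ✓; Tm = 2·11 + 4·11 = 66°C ✓; length 22 ✓; longest run = 3 ✓ — passes.
P3 (26 nt, A=3 T=8 G=6 C=9): GC 15/26 = 57.7% ✓; Tm = 2·11 + 4·15 = 82°C, outside 66–80°C ✗; length 26 ✓; longest run = 2 ✓ — fails.
P4 (22 nt, A=6 T=7 G=4 C=5): GC 9/22 = 40.9%, outside 44.4–58.7% ✗; Tm = 2·13 + 4·9 = 62°C, outside 66–80°C ✗; length 22 ✓; longest run = 3 ✓ — fails.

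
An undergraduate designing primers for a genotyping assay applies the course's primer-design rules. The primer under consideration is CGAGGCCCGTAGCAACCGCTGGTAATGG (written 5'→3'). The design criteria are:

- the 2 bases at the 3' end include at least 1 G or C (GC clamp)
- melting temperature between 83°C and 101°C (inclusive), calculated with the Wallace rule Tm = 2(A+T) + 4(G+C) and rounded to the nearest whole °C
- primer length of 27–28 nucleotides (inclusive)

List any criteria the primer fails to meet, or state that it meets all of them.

Meets all criteria.

Base counts: A=6, T=4, G=10, C=8 (length 28).
GC clamp: 3' end GG has 2 G/C ✓
Tm: Tm = 2·10 + 4·18 = 92°C ✓
length: length 28 ✓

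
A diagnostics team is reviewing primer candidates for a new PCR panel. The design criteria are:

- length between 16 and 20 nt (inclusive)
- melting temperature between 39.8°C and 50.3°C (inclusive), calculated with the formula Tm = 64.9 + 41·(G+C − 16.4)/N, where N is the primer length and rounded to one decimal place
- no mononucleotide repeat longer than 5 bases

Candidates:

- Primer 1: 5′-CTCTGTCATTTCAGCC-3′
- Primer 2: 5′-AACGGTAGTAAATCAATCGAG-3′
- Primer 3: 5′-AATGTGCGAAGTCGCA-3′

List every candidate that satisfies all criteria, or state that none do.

Primer 1 (16 nt, A=2 T=6 G=2 C=6): length 16 ✓; Tm = 64.9 + 41·(8 − 16.4)/16 = 43.4°C ✓; longest run = 3 ✓ — passes.
Primer 2 (21 nt, A=9 T=4 G=5 C=3): length 21, outside 16–20 ✗; Tm = 64.9 + 41·(8 − 16.4)/21 = 48.5°C ✓; longest run = 3 ✓ — fails.
Primer 3 (16 nt, A=5 T=3 G=5 C=3): length 16 ✓; Tm = 64.9 + 41·(8 − 16.4)/16 = 43.4°C ✓; longest run = 2 ✓ — passes.

Primer 1 and Primer 3.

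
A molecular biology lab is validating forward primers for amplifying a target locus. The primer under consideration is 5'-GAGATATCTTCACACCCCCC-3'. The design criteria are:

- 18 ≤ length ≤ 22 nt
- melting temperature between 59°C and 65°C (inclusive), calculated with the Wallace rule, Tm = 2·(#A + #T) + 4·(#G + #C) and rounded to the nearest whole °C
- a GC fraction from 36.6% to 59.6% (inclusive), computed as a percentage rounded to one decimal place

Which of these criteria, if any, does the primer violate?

Base counts: A=5, T=4, G=2, C=9 (length 20).
length: length 20 ✓
Tm: Tm = 2·9 + 4·11 = 62°C ✓
GC content: GC 11/20 = 55.0% ✓

Meets all criteria.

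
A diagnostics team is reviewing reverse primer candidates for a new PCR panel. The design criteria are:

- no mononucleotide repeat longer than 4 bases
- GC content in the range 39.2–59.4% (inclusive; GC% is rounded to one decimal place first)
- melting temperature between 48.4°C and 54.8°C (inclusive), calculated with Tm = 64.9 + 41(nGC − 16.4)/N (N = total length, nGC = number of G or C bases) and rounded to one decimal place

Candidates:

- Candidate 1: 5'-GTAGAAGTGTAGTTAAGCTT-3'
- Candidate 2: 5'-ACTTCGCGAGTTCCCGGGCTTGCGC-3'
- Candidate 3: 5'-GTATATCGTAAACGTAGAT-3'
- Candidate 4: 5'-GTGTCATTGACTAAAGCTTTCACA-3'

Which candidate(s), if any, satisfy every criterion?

None of the candidates satisfy all criteria.

Candidate 1 (20 nt, A=6 T=7 G=6 C=1): longest run = 2 ✓; GC 7/20 = 35.0%, outside 39.2–59.4% ✗; Tm = 64.9 + 41·(7 − 16.4)/20 = 45.6°C, outside 48.4–54.8°C ✗ — fails.
Candidate 2 (25 nt, A=2 T=6 G=8 C=9): longest run = 3 ✓; GC 17/25 = 68.0%, outside 39.2–59.4% ✗; Tm = 64.9 + 41·(17 − 16.4)/25 = 65.9°C, outside 48.4–54.8°C ✗ — fails.
Candidate 3 (19 nt, A=7 T=6 G=4 C=2): longest run = 3 ✓; GC 6/19 = 31.6%, outside 39.2–59.4% ✗; Tm = 64.9 + 41·(6 − 16.4)/19 = 42.5°C, outside 48.4–54.8°C ✗ — fails.
Candidate 4 (24 nt, A=7 T=8 G=4 C=5): longest run = 3 ✓; GC 9/24 = 37.5%, outside 39.2–59.4% ✗; Tm = 64.9 + 41·(9 − 16.4)/24 = 52.3°C ✓ — fails.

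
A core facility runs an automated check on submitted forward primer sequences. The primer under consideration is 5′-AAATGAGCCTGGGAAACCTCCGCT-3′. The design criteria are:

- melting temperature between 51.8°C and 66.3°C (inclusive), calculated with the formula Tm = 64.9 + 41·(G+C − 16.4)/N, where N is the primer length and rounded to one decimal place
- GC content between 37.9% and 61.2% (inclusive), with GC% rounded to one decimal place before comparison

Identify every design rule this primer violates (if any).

Base counts: A=7, T=4, G=6, C=7 (length 24).
Tm: Tm = 64.9 + 41·(13 − 16.4)/24 = 59.1°C ✓
GC content: GC 13/24 = 54.2% ✓

Meets all criteria.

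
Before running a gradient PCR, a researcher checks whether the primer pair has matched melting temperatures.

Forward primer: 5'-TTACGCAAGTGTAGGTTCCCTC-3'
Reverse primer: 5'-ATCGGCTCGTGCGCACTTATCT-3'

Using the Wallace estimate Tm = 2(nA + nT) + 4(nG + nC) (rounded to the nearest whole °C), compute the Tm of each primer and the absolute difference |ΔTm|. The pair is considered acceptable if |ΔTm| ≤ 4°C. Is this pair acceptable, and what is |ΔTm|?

|ΔTm| = 2°C; the pair is acceptable.

Forward: A=4 T=7 G=5 C=6 → Tm = 2·11 + 4·11 = 66°C.
Reverse: A=3 T=7 G=5 C=7 → Tm = 2·10 + 4·12 = 68°C.
|ΔTm| = |66 − 68| = 2°C, ≤ 4°C.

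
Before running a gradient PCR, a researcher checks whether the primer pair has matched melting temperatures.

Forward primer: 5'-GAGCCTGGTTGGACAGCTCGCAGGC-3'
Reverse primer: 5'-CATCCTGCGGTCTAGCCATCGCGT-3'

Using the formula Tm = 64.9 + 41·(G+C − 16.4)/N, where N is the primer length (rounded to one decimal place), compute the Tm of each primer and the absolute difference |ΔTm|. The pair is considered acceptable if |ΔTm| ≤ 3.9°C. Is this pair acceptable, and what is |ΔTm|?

|ΔTm| = 3.4°C; the pair is acceptable.

Forward: G+C = 17, N = 25 → Tm = 64.9 + 41·(17 − 16.4)/25 = 65.9°C.
Reverse: G+C = 15, N = 24 → Tm = 64.9 + 41·(15 − 16.4)/24 = 62.5°C.
|ΔTm| = |65.9 − 62.5| = 3.4°C, ≤ 3.9°C.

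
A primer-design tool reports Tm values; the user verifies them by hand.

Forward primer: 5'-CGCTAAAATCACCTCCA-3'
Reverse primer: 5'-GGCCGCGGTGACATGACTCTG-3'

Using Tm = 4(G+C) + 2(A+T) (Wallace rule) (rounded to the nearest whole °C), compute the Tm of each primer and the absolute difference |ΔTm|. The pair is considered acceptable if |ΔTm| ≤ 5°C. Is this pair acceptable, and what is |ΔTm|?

|ΔTm| = 20°C; the pair is not acceptable.

Forward: A=6 T=3 G=1 C=7 → Tm = 2·9 + 4·8 = 50°C.
Reverse: A=3 T=4 G=8 C=6 → Tm = 2·7 + 4·14 = 70°C.
|ΔTm| = |50 − 70| = 20°C, > 5°C.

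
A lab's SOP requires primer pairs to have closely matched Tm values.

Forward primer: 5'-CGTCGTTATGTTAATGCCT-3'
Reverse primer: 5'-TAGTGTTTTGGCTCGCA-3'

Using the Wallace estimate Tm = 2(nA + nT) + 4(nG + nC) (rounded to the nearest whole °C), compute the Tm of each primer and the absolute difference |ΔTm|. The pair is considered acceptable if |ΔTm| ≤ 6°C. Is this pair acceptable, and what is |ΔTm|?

Forward: A=3 T=8 G=4 C=4 → Tm = 2·11 + 4·8 = 54°C.
Reverse: A=2 T=7 G=5 C=3 → Tm = 2·9 + 4·8 = 50°C.
|ΔTm| = |54 − 50| = 4°C, ≤ 6°C.

|ΔTm| = 4°C; the pair is acceptable.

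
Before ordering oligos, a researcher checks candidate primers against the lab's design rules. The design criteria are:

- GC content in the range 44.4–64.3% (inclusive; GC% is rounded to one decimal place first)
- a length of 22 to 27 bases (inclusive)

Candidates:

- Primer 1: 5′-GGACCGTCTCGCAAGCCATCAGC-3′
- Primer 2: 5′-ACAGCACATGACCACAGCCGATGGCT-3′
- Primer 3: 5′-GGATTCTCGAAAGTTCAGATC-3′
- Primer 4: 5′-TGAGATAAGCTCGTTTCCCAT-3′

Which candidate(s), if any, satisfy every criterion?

Primer 1 (23 nt, A=5 T=3 G=6 C=9): GC 15/23 = 65.2%, outside 44.4–64.3% ✗; length 23 ✓ — fails.
Primer 2 (26 nt, A=8 T=3 G=6 C=9): GC 15/26 = 57.7% ✓; length 26 ✓ — passes.
Primer 3 (21 nt, A=6 T=6 G=5 C=4): GC 9/21 = 42.9%, outside 44.4–64.3% ✗; length 21, outside 22–27 ✗ — fails.
Primer 4 (21 nt, A=5 T=7 G=4 C=5): GC 9/21 = 42.9%, outside 44.4–64.3% ✗; length 21, outside 22–27 ✗ — fails.

Primer 2 only.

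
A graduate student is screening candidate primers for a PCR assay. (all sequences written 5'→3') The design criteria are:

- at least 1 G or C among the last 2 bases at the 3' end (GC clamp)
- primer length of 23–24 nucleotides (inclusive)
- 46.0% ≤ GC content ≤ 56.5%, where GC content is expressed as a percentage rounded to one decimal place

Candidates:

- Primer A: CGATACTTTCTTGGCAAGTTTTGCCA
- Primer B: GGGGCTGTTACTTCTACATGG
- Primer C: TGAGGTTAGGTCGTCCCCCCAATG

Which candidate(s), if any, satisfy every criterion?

None of the candidates satisfy all criteria.

Primer A (26 nt, A=5 T=10 G=5 C=6): 3' end CA has 1 G/C ✓; length 26, outside 23–24 ✗; GC 11/26 = 42.3%, outside 46.0–56.5% ✗ — fails.
Primer B (21 nt, A=3 T=7 G=7 C=4): 3' end GG has 2 G/C ✓; length 21, outside 23–24 ✗; GC 11/21 = 52.4% ✓ — fails.
Primer C (24 nt, A=4 T=6 G=7 C=7): 3' end TG has 1 G/C ✓; length 24 ✓; GC 14/24 = 58.3%, outside 46.0–56.5% ✗ — fails.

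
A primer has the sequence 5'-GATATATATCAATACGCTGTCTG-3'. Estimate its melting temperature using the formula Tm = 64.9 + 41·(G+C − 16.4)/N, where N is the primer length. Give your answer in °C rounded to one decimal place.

49.9°C

Base counts: A=7, T=8, G=4, C=4; G+C = 8, N = 23.
Tm = 64.9 + 41·(8 − 16.4)/23 = 64.9 + -344.40/23 = 49.9°C.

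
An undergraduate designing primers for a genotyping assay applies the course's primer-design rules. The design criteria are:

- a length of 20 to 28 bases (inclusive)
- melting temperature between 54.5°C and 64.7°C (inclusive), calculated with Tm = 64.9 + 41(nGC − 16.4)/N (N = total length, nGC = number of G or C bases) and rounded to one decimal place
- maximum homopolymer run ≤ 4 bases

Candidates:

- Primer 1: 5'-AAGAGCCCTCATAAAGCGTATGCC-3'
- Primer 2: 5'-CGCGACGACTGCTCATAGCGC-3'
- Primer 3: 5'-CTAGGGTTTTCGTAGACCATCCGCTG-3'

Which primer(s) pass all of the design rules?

Primer 1, Primer 2 and Primer 3.

Primer 1 (24 nt, A=8 T=4 G=5 C=7): length 24 ✓; Tm = 64.9 + 41·(12 − 16.4)/24 = 57.4°C ✓; longest run = 3 ✓ — passes.
Primer 2 (21 nt, A=4 T=3 G=6 C=8): length 21 ✓; Tm = 64.9 + 41·(14 − 16.4)/21 = 60.2°C ✓; longest run = 1 ✓ — passes.
Primer 3 (26 nt, A=4 T=8 G=7 C=7): length 26 ✓; Tm = 64.9 + 41·(14 − 16.4)/26 = 61.1°C ✓; longest run = 4 ✓ — passes.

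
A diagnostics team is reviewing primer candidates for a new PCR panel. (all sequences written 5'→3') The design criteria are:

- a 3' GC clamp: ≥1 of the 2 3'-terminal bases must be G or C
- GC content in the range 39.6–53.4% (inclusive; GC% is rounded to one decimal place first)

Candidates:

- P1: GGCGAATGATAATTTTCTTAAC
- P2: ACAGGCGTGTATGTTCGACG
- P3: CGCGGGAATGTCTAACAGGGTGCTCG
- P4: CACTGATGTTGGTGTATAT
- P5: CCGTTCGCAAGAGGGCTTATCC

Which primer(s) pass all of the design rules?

P1 (22 nt, A=7 T=8 G=4 C=3): 3' end AC has 1 G/C ✓; GC 7/22 = 31.8%, outside 39.6–53.4% ✗ — fails.
P2 (20 nt, A=4 T=5 G=7 C=4): 3' end CG has 2 G/C ✓; GC 11/20 = 55.0%, outside 39.6–53.4% ✗ — fails.
P3 (26 nt, A=5 T=5 G=10 C=6): 3' end CG has 2 G/C ✓; GC 16/26 = 61.5%, outside 39.6–53.4% ✗ — fails.
P4 (19 nt, A=4 T=8 G=5 C=2): 3' end AT has 0 G/C, need ≥1 ✗; GC 7/19 = 36.8%, outside 39.6–53.4% ✗ — fails.
P5 (22 nt, A=4 T=5 G=6 C=7): 3' end CC has 2 G/C ✓; GC 13/22 = 59.1%, outside 39.6–53.4% ✗ — fails.

None of the candidates satisfy all criteria.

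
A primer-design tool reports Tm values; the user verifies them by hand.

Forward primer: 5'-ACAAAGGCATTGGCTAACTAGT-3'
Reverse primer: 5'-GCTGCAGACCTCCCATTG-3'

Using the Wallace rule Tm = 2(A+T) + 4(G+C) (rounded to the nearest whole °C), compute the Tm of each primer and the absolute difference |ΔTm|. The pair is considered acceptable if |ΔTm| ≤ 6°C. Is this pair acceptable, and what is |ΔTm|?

Forward: A=8 T=5 G=5 C=4 → Tm = 2·13 + 4·9 = 62°C.
Reverse: A=3 T=4 G=4 C=7 → Tm = 2·7 + 4·11 = 58°C.
|ΔTm| = |62 − 58| = 4°C, ≤ 6°C.

|ΔTm| = 4°C; the pair is acceptable.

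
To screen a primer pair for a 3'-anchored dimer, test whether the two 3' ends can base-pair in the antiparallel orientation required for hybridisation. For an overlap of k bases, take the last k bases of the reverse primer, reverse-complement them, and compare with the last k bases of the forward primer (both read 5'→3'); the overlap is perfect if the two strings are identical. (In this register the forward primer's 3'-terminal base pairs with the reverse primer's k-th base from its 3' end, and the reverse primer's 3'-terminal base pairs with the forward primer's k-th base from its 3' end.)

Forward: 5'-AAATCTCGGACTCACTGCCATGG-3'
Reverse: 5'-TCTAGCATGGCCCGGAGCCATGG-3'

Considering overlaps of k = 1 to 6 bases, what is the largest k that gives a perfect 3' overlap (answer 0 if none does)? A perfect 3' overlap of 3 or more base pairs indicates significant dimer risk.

Longest perfect overlap: 6 complementary base pairs; significant dimer risk (threshold 3).

Last 6 bases (5'→3') — forward …CCATGG, reverse …CCATGG.
Reverse complement of the reverse primer's last 6 bases: CCATGG; its first k bases are the reverse complement of the reverse primer's last k bases, so a perfect k-base overlap needs the forward primer's last k bases to equal them.
Comparing (forward last k vs required): k=1: G vs C ✗; k=2: GG vs CC ✗; k=3: TGG vs CCA ✗; k=4: ATGG vs CCAT ✗; k=5: CATGG vs CCATG ✗; k=6: CCATGG vs CCATGG ✓.
Only k = 6 is perfect, so the longest perfect 3' overlap is 6.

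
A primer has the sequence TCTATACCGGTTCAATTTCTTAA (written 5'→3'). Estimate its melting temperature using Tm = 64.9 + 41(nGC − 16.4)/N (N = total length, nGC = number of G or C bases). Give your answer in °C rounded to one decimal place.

48.1°C

Base counts: A=6, T=10, G=2, C=5; G+C = 7, N = 23.
Tm = 64.9 + 41·(7 − 16.4)/23 = 64.9 + -385.40/23 = 48.1°C.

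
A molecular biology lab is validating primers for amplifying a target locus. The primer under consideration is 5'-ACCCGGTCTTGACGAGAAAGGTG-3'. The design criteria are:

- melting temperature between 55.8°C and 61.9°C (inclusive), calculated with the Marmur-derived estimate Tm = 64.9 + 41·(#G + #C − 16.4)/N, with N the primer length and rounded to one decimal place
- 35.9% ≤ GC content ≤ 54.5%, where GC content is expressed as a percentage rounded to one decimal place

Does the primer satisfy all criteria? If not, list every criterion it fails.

Base counts: A=6, T=4, G=8, C=5 (length 23).
Tm: Tm = 64.9 + 41·(13 − 16.4)/23 = 58.8°C ✓
GC content: GC 13/23 = 56.5%, outside 35.9–54.5% ✗

Fails: GC content.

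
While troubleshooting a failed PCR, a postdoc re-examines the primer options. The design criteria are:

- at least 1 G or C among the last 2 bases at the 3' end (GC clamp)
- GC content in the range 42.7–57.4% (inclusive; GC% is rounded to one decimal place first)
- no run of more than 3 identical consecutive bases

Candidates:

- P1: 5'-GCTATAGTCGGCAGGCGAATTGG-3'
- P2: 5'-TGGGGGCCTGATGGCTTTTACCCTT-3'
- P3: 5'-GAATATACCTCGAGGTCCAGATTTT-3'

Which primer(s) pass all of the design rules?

P1 only.

P1 (23 nt, A=5 T=5 G=9 C=4): 3' end GG has 2 G/C ✓; GC 13/23 = 56.5% ✓; longest run = 2 ✓ — passes.
P2 (25 nt, A=2 T=9 G=8 C=6): 3' end TT has 0 G/C, need ≥1 ✗; GC 14/25 = 56.0% ✓; longest run = 5, exceeds 3 ✗ — fails.
P3 (25 nt, A=7 T=8 G=5 C=5): 3' end TT has 0 G/C, need ≥1 ✗; GC 10/25 = 40.0%, outside 42.7–57.4% ✗; longest run = 4, exceeds 3 ✗ — fails.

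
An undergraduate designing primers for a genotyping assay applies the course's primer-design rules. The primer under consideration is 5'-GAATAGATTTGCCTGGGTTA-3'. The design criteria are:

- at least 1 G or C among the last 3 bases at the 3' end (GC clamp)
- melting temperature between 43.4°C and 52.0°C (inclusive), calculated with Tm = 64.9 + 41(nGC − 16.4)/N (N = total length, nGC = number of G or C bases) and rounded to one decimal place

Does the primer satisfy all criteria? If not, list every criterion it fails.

Fails: GC clamp.

Base counts: A=5, T=7, G=6, C=2 (length 20).
GC clamp: 3' end TTA has 0 G/C, need ≥1 ✗
Tm: Tm = 64.9 + 41·(8 − 16.4)/20 = 47.7°C ✓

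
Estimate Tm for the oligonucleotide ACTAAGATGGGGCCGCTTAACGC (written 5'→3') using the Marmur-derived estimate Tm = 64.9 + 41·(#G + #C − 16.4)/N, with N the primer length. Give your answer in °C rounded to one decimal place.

Base counts: A=6, T=4, G=7, C=6; G+C = 13, N = 23.
Tm = 64.9 + 41·(13 − 16.4)/23 = 64.9 + -139.40/23 = 58.8°C.

58.8°C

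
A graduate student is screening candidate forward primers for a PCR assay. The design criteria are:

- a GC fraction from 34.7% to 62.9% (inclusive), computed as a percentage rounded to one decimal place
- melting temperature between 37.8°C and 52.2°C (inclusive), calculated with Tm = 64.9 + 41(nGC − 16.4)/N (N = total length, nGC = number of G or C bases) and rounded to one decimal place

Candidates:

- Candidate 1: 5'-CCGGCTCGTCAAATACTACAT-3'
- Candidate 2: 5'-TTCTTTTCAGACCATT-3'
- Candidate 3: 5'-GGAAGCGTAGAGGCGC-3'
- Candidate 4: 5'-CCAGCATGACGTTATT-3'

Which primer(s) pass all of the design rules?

Candidate 1 (21 nt, A=6 T=5 G=3 C=7): GC 10/21 = 47.6% ✓; Tm = 64.9 + 41·(10 − 16.4)/21 = 52.4°C, outside 37.8–52.2°C ✗ — fails.
Candidate 2 (16 nt, A=3 T=8 G=1 C=4): GC 5/16 = 31.3%, outside 34.7–62.9% ✗; Tm = 64.9 + 41·(5 − 16.4)/16 = 35.7°C, outside 37.8–52.2°C ✗ — fails.
Candidate 3 (16 nt, A=4 T=1 G=8 C=3): GC 11/16 = 68.8%, outside 34.7–62.9% ✗; Tm = 64.9 + 41·(11 − 16.4)/16 = 51.1°C ✓ — fails.
Candidate 4 (16 nt, A=4 T=5 G=3 C=4): GC 7/16 = 43.8% ✓; Tm = 64.9 + 41·(7 − 16.4)/16 = 40.8°C ✓ — passes.

Candidate 4 only.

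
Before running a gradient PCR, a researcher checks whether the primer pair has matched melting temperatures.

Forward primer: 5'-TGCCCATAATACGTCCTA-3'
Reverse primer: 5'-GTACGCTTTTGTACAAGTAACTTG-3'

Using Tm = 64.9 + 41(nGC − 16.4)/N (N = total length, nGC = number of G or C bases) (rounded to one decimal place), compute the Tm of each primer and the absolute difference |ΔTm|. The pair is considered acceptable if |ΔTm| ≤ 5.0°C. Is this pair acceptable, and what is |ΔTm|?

Forward: G+C = 8, N = 18 → Tm = 64.9 + 41·(8 − 16.4)/18 = 45.8°C.
Reverse: G+C = 9, N = 24 → Tm = 64.9 + 41·(9 − 16.4)/24 = 52.3°C.
|ΔTm| = |45.8 − 52.3| = 6.5°C, > 5.0°C.

|ΔTm| = 6.5°C; the pair is not acceptable.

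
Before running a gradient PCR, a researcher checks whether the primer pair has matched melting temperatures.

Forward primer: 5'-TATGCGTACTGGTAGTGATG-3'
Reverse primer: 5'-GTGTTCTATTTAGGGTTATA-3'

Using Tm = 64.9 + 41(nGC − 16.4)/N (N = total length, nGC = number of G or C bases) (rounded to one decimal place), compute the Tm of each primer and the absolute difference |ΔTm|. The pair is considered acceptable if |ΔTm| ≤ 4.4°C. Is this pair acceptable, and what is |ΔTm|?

|ΔTm| = 6.1°C; the pair is not acceptable.

Forward: G+C = 9, N = 20 → Tm = 64.9 + 41·(9 − 16.4)/20 = 49.7°C.
Reverse: G+C = 6, N = 20 → Tm = 64.9 + 41·(6 − 16.4)/20 = 43.6°C.
|ΔTm| = |49.7 − 43.6| = 6.1°C, > 4.4°C.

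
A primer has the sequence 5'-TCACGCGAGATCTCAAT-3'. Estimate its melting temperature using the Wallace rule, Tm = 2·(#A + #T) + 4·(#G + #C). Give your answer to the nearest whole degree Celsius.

50°C

Base counts: A=5, T=4, G=3, C=5 (length 17).
Tm = 2·(5+4) + 4·(3+5) = 2·9 + 4·8 = 18 + 32 = 50°C.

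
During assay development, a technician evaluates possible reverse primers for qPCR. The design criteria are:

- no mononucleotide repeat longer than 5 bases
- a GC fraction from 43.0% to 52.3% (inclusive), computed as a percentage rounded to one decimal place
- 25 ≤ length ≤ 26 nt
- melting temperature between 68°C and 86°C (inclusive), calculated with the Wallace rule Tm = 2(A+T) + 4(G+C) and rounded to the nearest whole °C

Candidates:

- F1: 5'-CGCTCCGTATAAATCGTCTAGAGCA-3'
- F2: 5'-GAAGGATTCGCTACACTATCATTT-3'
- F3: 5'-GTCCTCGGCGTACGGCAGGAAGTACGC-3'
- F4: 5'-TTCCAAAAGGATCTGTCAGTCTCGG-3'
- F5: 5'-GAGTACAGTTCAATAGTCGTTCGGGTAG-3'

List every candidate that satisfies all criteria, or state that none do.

F1 (25 nt, A=7 T=6 G=5 C=7): longest run = 3 ✓; GC 12/25 = 48.0% ✓; length 25 ✓; Tm = 2·13 + 4·12 = 74°C ✓ — passes.
F2 (24 nt, A=7 T=8 G=4 C=5): longest run = 3 ✓; GC 9/24 = 37.5%, outside 43.0–52.3% ✗; length 24, outside 25–26 ✗; Tm = 2·15 + 4·9 = 66°C, outside 68–86°C ✗ — fails.
F3 (27 nt, A=5 T=4 G=10 C=8): longest run = 2 ✓; GC 18/27 = 66.7%, outside 43.0–52.3% ✗; length 27, outside 25–26 ✗; Tm = 2·9 + 4·18 = 90°C, outside 68–86°C ✗ — fails.
F4 (25 nt, A=6 T=7 G=6 C=6): longest run = 4 ✓; GC 12/25 = 48.0% ✓; length 25 ✓; Tm = 2·13 + 4·12 = 74°C ✓ — passes.
F5 (28 nt, A=7 T=8 G=9 C=4): longest run = 3 ✓; GC 13/28 = 46.4% ✓; length 28, outside 25–26 ✗; Tm = 2·15 + 4·13 = 82°C ✓ — fails.

F1 and F4.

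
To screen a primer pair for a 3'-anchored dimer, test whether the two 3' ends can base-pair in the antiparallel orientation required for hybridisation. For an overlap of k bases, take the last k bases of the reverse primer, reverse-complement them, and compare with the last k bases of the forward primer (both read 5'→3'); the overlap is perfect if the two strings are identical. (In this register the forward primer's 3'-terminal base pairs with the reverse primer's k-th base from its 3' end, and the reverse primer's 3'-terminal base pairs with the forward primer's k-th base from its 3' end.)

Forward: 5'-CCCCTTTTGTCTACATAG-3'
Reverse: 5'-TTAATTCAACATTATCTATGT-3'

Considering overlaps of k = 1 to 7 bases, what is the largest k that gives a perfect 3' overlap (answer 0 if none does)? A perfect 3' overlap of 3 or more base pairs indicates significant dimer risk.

Longest perfect overlap: 6 complementary base pairs; significant dimer risk (threshold 3).

Last 7 bases (5'→3') — forward …TACATAG, reverse …TCTATGT.
Reverse complement of the reverse primer's last 7 bases: ACATAGA; its first k bases are the reverse complement of the reverse primer's last k bases, so a perfect k-base overlap needs the forward primer's last k bases to equal them.
Comparing (forward last k vs required): k=1: G vs A ✗; k=2: AG vs AC ✗; k=3: TAG vs ACA ✗; k=4: ATAG vs ACAT ✗; k=5: CATAG vs ACATA ✗; k=6: ACATAG vs ACATAG ✓; k=7: TACATAG vs ACATAGA ✗.
Only k = 6 is perfect, so the longest perfect 3' overlap is 6.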